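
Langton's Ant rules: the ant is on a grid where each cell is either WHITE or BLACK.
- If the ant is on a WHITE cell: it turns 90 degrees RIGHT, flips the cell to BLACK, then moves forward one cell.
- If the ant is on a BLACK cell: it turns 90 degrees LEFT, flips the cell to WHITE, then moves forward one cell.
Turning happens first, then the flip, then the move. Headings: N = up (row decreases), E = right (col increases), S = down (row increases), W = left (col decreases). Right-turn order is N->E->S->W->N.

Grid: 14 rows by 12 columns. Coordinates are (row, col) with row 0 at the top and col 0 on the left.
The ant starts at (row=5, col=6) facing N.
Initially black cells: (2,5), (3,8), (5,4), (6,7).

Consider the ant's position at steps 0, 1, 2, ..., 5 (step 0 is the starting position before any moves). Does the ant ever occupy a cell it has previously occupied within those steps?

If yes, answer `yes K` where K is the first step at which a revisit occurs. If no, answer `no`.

Step 1: on WHITE (5,6): turn R to E, flip to black, move to (5,7). |black|=5 — new cell
Step 2: on WHITE (5,7): turn R to S, flip to black, move to (6,7). |black|=6 — new cell
Step 3: on BLACK (6,7): turn L to E, flip to white, move to (6,8). |black|=5 — new cell
Step 4: on WHITE (6,8): turn R to S, flip to black, move to (7,8). |black|=6 — new cell
Step 5: on WHITE (7,8): turn R to W, flip to black, move to (7,7). |black|=7 — new cell
No revisit within 5 steps.

Answer: no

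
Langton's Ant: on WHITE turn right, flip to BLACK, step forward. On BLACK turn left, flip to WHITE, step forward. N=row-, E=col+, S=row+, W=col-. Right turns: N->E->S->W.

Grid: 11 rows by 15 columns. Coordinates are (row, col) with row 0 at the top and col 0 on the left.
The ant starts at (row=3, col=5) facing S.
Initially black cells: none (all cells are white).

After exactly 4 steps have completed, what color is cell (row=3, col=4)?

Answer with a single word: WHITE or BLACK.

Answer: BLACK

Derivation:
Step 1: on WHITE (3,5): turn R to W, flip to black, move to (3,4). |black|=1
Step 2: on WHITE (3,4): turn R to N, flip to black, move to (2,4). |black|=2
Step 3: on WHITE (2,4): turn R to E, flip to black, move to (2,5). |black|=3
Step 4: on WHITE (2,5): turn R to S, flip to black, move to (3,5). |black|=4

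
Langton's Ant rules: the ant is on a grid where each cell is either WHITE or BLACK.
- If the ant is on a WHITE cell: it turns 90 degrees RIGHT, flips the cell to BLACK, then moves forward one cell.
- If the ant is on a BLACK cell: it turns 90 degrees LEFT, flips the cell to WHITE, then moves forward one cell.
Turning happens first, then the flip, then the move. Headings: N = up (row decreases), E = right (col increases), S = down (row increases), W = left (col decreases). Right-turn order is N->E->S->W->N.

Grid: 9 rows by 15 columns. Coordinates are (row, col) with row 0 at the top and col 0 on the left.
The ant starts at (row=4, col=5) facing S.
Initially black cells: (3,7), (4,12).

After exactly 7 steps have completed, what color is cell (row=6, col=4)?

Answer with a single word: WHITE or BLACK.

Step 1: on WHITE (4,5): turn R to W, flip to black, move to (4,4). |black|=3
Step 2: on WHITE (4,4): turn R to N, flip to black, move to (3,4). |black|=4
Step 3: on WHITE (3,4): turn R to E, flip to black, move to (3,5). |black|=5
Step 4: on WHITE (3,5): turn R to S, flip to black, move to (4,5). |black|=6
Step 5: on BLACK (4,5): turn L to E, flip to white, move to (4,6). |black|=5
Step 6: on WHITE (4,6): turn R to S, flip to black, move to (5,6). |black|=6
Step 7: on WHITE (5,6): turn R to W, flip to black, move to (5,5). |black|=7

Answer: WHITE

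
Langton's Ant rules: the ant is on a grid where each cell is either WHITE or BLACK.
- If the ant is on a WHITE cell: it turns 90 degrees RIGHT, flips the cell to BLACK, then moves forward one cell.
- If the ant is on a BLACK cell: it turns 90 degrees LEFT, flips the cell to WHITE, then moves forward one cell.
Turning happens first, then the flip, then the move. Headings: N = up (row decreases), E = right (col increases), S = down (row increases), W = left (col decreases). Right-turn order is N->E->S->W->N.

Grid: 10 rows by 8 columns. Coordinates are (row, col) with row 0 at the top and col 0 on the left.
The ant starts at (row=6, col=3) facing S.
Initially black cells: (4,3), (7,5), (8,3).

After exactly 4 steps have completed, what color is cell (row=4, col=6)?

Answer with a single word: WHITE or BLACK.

Step 1: on WHITE (6,3): turn R to W, flip to black, move to (6,2). |black|=4
Step 2: on WHITE (6,2): turn R to N, flip to black, move to (5,2). |black|=5
Step 3: on WHITE (5,2): turn R to E, flip to black, move to (5,3). |black|=6
Step 4: on WHITE (5,3): turn R to S, flip to black, move to (6,3). |black|=7

Answer: WHITE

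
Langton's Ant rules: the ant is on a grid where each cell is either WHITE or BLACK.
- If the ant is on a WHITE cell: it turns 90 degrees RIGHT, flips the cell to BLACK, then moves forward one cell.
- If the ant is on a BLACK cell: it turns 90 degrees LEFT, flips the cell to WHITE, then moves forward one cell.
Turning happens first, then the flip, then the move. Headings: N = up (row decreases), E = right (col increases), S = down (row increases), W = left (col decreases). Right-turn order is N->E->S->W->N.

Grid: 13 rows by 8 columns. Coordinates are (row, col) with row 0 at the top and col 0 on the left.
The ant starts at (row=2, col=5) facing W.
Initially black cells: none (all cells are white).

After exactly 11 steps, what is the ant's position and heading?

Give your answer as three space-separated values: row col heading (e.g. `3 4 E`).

Step 1: on WHITE (2,5): turn R to N, flip to black, move to (1,5). |black|=1
Step 2: on WHITE (1,5): turn R to E, flip to black, move to (1,6). |black|=2
Step 3: on WHITE (1,6): turn R to S, flip to black, move to (2,6). |black|=3
Step 4: on WHITE (2,6): turn R to W, flip to black, move to (2,5). |black|=4
Step 5: on BLACK (2,5): turn L to S, flip to white, move to (3,5). |black|=3
Step 6: on WHITE (3,5): turn R to W, flip to black, move to (3,4). |black|=4
Step 7: on WHITE (3,4): turn R to N, flip to black, move to (2,4). |black|=5
Step 8: on WHITE (2,4): turn R to E, flip to black, move to (2,5). |black|=6
Step 9: on WHITE (2,5): turn R to S, flip to black, move to (3,5). |black|=7
Step 10: on BLACK (3,5): turn L to E, flip to white, move to (3,6). |black|=6
Step 11: on WHITE (3,6): turn R to S, flip to black, move to (4,6). |black|=7

Answer: 4 6 S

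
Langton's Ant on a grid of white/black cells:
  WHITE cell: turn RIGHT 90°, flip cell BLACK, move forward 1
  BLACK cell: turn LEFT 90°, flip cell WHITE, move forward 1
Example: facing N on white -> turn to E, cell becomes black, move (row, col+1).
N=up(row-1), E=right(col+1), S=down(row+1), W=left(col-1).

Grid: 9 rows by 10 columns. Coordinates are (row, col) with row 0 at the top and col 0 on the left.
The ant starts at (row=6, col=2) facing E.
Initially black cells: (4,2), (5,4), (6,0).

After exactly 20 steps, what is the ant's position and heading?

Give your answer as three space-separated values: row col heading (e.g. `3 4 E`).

Step 1: on WHITE (6,2): turn R to S, flip to black, move to (7,2). |black|=4
Step 2: on WHITE (7,2): turn R to W, flip to black, move to (7,1). |black|=5
Step 3: on WHITE (7,1): turn R to N, flip to black, move to (6,1). |black|=6
Step 4: on WHITE (6,1): turn R to E, flip to black, move to (6,2). |black|=7
Step 5: on BLACK (6,2): turn L to N, flip to white, move to (5,2). |black|=6
Step 6: on WHITE (5,2): turn R to E, flip to black, move to (5,3). |black|=7
Step 7: on WHITE (5,3): turn R to S, flip to black, move to (6,3). |black|=8
Step 8: on WHITE (6,3): turn R to W, flip to black, move to (6,2). |black|=9
Step 9: on WHITE (6,2): turn R to N, flip to black, move to (5,2). |black|=10
Step 10: on BLACK (5,2): turn L to W, flip to white, move to (5,1). |black|=9
Step 11: on WHITE (5,1): turn R to N, flip to black, move to (4,1). |black|=10
Step 12: on WHITE (4,1): turn R to E, flip to black, move to (4,2). |black|=11
Step 13: on BLACK (4,2): turn L to N, flip to white, move to (3,2). |black|=10
Step 14: on WHITE (3,2): turn R to E, flip to black, move to (3,3). |black|=11
Step 15: on WHITE (3,3): turn R to S, flip to black, move to (4,3). |black|=12
Step 16: on WHITE (4,3): turn R to W, flip to black, move to (4,2). |black|=13
Step 17: on WHITE (4,2): turn R to N, flip to black, move to (3,2). |black|=14
Step 18: on BLACK (3,2): turn L to W, flip to white, move to (3,1). |black|=13
Step 19: on WHITE (3,1): turn R to N, flip to black, move to (2,1). |black|=14
Step 20: on WHITE (2,1): turn R to E, flip to black, move to (2,2). |black|=15

Answer: 2 2 E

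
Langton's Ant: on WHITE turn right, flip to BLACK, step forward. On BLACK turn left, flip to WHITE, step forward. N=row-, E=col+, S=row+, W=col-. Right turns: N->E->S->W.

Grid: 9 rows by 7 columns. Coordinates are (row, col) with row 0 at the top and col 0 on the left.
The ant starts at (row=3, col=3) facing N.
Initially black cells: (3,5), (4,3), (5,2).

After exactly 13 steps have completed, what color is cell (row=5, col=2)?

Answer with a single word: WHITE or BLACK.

Step 1: on WHITE (3,3): turn R to E, flip to black, move to (3,4). |black|=4
Step 2: on WHITE (3,4): turn R to S, flip to black, move to (4,4). |black|=5
Step 3: on WHITE (4,4): turn R to W, flip to black, move to (4,3). |black|=6
Step 4: on BLACK (4,3): turn L to S, flip to white, move to (5,3). |black|=5
Step 5: on WHITE (5,3): turn R to W, flip to black, move to (5,2). |black|=6
Step 6: on BLACK (5,2): turn L to S, flip to white, move to (6,2). |black|=5
Step 7: on WHITE (6,2): turn R to W, flip to black, move to (6,1). |black|=6
Step 8: on WHITE (6,1): turn R to N, flip to black, move to (5,1). |black|=7
Step 9: on WHITE (5,1): turn R to E, flip to black, move to (5,2). |black|=8
Step 10: on WHITE (5,2): turn R to S, flip to black, move to (6,2). |black|=9
Step 11: on BLACK (6,2): turn L to E, flip to white, move to (6,3). |black|=8
Step 12: on WHITE (6,3): turn R to S, flip to black, move to (7,3). |black|=9
Step 13: on WHITE (7,3): turn R to W, flip to black, move to (7,2). |black|=10

Answer: BLACK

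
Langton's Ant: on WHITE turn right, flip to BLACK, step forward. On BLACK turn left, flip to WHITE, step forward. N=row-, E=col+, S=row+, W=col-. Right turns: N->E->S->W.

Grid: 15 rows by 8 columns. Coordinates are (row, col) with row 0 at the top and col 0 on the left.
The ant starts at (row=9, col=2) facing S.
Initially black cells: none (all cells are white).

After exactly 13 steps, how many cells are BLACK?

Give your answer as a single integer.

Answer: 9

Derivation:
Step 1: on WHITE (9,2): turn R to W, flip to black, move to (9,1). |black|=1
Step 2: on WHITE (9,1): turn R to N, flip to black, move to (8,1). |black|=2
Step 3: on WHITE (8,1): turn R to E, flip to black, move to (8,2). |black|=3
Step 4: on WHITE (8,2): turn R to S, flip to black, move to (9,2). |black|=4
Step 5: on BLACK (9,2): turn L to E, flip to white, move to (9,3). |black|=3
Step 6: on WHITE (9,3): turn R to S, flip to black, move to (10,3). |black|=4
Step 7: on WHITE (10,3): turn R to W, flip to black, move to (10,2). |black|=5
Step 8: on WHITE (10,2): turn R to N, flip to black, move to (9,2). |black|=6
Step 9: on WHITE (9,2): turn R to E, flip to black, move to (9,3). |black|=7
Step 10: on BLACK (9,3): turn L to N, flip to white, move to (8,3). |black|=6
Step 11: on WHITE (8,3): turn R to E, flip to black, move to (8,4). |black|=7
Step 12: on WHITE (8,4): turn R to S, flip to black, move to (9,4). |black|=8
Step 13: on WHITE (9,4): turn R to W, flip to black, move to (9,3). |black|=9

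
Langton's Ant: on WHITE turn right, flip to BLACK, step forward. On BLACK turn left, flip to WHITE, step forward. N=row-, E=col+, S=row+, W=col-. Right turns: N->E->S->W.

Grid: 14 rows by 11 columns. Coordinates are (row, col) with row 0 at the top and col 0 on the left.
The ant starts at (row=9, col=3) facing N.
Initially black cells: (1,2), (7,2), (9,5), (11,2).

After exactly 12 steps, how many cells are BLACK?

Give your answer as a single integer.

Step 1: on WHITE (9,3): turn R to E, flip to black, move to (9,4). |black|=5
Step 2: on WHITE (9,4): turn R to S, flip to black, move to (10,4). |black|=6
Step 3: on WHITE (10,4): turn R to W, flip to black, move to (10,3). |black|=7
Step 4: on WHITE (10,3): turn R to N, flip to black, move to (9,3). |black|=8
Step 5: on BLACK (9,3): turn L to W, flip to white, move to (9,2). |black|=7
Step 6: on WHITE (9,2): turn R to N, flip to black, move to (8,2). |black|=8
Step 7: on WHITE (8,2): turn R to E, flip to black, move to (8,3). |black|=9
Step 8: on WHITE (8,3): turn R to S, flip to black, move to (9,3). |black|=10
Step 9: on WHITE (9,3): turn R to W, flip to black, move to (9,2). |black|=11
Step 10: on BLACK (9,2): turn L to S, flip to white, move to (10,2). |black|=10
Step 11: on WHITE (10,2): turn R to W, flip to black, move to (10,1). |black|=11
Step 12: on WHITE (10,1): turn R to N, flip to black, move to (9,1). |black|=12

Answer: 12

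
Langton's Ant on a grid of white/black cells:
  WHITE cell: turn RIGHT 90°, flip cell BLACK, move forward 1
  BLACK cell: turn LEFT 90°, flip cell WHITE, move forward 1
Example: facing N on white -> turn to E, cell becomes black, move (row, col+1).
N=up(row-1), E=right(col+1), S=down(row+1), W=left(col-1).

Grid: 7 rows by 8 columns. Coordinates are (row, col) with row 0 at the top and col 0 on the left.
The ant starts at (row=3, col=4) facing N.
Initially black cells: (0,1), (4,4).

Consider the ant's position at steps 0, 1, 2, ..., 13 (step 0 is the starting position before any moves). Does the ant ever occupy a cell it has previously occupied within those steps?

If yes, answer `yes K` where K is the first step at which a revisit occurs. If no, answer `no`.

Answer: yes 7

Derivation:
Step 1: on WHITE (3,4): turn R to E, flip to black, move to (3,5). |black|=3 — new cell
Step 2: on WHITE (3,5): turn R to S, flip to black, move to (4,5). |black|=4 — new cell
Step 3: on WHITE (4,5): turn R to W, flip to black, move to (4,4). |black|=5 — new cell
Step 4: on BLACK (4,4): turn L to S, flip to white, move to (5,4). |black|=4 — new cell
Step 5: on WHITE (5,4): turn R to W, flip to black, move to (5,3). |black|=5 — new cell
Step 6: on WHITE (5,3): turn R to N, flip to black, move to (4,3). |black|=6 — new cell
Step 7: on WHITE (4,3): turn R to E, flip to black, move to (4,4). |black|=7 — REVISIT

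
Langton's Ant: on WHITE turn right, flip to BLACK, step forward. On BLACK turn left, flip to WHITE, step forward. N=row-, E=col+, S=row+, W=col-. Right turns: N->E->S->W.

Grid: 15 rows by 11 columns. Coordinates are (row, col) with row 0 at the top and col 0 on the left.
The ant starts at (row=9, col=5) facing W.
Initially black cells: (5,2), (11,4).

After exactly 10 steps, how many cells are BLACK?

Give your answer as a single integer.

Answer: 8

Derivation:
Step 1: on WHITE (9,5): turn R to N, flip to black, move to (8,5). |black|=3
Step 2: on WHITE (8,5): turn R to E, flip to black, move to (8,6). |black|=4
Step 3: on WHITE (8,6): turn R to S, flip to black, move to (9,6). |black|=5
Step 4: on WHITE (9,6): turn R to W, flip to black, move to (9,5). |black|=6
Step 5: on BLACK (9,5): turn L to S, flip to white, move to (10,5). |black|=5
Step 6: on WHITE (10,5): turn R to W, flip to black, move to (10,4). |black|=6
Step 7: on WHITE (10,4): turn R to N, flip to black, move to (9,4). |black|=7
Step 8: on WHITE (9,4): turn R to E, flip to black, move to (9,5). |black|=8
Step 9: on WHITE (9,5): turn R to S, flip to black, move to (10,5). |black|=9
Step 10: on BLACK (10,5): turn L to E, flip to white, move to (10,6). |black|=8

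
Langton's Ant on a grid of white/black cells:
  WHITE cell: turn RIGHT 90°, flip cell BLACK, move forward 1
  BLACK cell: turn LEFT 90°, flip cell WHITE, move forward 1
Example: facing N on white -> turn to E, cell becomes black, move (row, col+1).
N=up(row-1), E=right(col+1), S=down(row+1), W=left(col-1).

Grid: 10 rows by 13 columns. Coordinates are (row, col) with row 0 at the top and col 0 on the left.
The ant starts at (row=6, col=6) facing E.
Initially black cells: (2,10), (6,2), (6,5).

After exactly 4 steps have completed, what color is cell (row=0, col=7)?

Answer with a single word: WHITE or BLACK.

Answer: WHITE

Derivation:
Step 1: on WHITE (6,6): turn R to S, flip to black, move to (7,6). |black|=4
Step 2: on WHITE (7,6): turn R to W, flip to black, move to (7,5). |black|=5
Step 3: on WHITE (7,5): turn R to N, flip to black, move to (6,5). |black|=6
Step 4: on BLACK (6,5): turn L to W, flip to white, move to (6,4). |black|=5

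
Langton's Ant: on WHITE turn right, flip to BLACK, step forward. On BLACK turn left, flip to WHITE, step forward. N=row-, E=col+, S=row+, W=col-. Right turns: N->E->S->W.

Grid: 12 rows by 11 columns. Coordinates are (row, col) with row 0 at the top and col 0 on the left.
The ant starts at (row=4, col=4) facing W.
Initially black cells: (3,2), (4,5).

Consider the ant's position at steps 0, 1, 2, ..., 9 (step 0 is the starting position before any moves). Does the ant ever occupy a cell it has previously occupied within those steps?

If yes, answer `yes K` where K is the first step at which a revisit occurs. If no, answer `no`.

Step 1: on WHITE (4,4): turn R to N, flip to black, move to (3,4). |black|=3 — new cell
Step 2: on WHITE (3,4): turn R to E, flip to black, move to (3,5). |black|=4 — new cell
Step 3: on WHITE (3,5): turn R to S, flip to black, move to (4,5). |black|=5 — new cell
Step 4: on BLACK (4,5): turn L to E, flip to white, move to (4,6). |black|=4 — new cell
Step 5: on WHITE (4,6): turn R to S, flip to black, move to (5,6). |black|=5 — new cell
Step 6: on WHITE (5,6): turn R to W, flip to black, move to (5,5). |black|=6 — new cell
Step 7: on WHITE (5,5): turn R to N, flip to black, move to (4,5). |black|=7 — REVISIT

Answer: yes 7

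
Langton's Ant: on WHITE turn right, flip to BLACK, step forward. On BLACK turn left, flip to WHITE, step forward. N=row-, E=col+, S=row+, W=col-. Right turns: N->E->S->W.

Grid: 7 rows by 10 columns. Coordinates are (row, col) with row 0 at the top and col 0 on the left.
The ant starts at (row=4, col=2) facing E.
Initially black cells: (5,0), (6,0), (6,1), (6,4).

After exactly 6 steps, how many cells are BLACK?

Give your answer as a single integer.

Answer: 8

Derivation:
Step 1: on WHITE (4,2): turn R to S, flip to black, move to (5,2). |black|=5
Step 2: on WHITE (5,2): turn R to W, flip to black, move to (5,1). |black|=6
Step 3: on WHITE (5,1): turn R to N, flip to black, move to (4,1). |black|=7
Step 4: on WHITE (4,1): turn R to E, flip to black, move to (4,2). |black|=8
Step 5: on BLACK (4,2): turn L to N, flip to white, move to (3,2). |black|=7
Step 6: on WHITE (3,2): turn R to E, flip to black, move to (3,3). |black|=8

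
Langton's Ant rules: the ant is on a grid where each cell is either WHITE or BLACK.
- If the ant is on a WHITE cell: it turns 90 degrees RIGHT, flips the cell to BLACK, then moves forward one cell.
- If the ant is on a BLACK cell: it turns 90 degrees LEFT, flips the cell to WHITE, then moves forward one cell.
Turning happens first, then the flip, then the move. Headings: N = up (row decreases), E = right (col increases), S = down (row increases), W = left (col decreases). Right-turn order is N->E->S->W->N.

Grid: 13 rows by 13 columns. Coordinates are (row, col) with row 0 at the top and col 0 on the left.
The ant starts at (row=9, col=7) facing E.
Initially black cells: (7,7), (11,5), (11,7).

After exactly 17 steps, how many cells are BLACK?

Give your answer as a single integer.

Step 1: on WHITE (9,7): turn R to S, flip to black, move to (10,7). |black|=4
Step 2: on WHITE (10,7): turn R to W, flip to black, move to (10,6). |black|=5
Step 3: on WHITE (10,6): turn R to N, flip to black, move to (9,6). |black|=6
Step 4: on WHITE (9,6): turn R to E, flip to black, move to (9,7). |black|=7
Step 5: on BLACK (9,7): turn L to N, flip to white, move to (8,7). |black|=6
Step 6: on WHITE (8,7): turn R to E, flip to black, move to (8,8). |black|=7
Step 7: on WHITE (8,8): turn R to S, flip to black, move to (9,8). |black|=8
Step 8: on WHITE (9,8): turn R to W, flip to black, move to (9,7). |black|=9
Step 9: on WHITE (9,7): turn R to N, flip to black, move to (8,7). |black|=10
Step 10: on BLACK (8,7): turn L to W, flip to white, move to (8,6). |black|=9
Step 11: on WHITE (8,6): turn R to N, flip to black, move to (7,6). |black|=10
Step 12: on WHITE (7,6): turn R to E, flip to black, move to (7,7). |black|=11
Step 13: on BLACK (7,7): turn L to N, flip to white, move to (6,7). |black|=10
Step 14: on WHITE (6,7): turn R to E, flip to black, move to (6,8). |black|=11
Step 15: on WHITE (6,8): turn R to S, flip to black, move to (7,8). |black|=12
Step 16: on WHITE (7,8): turn R to W, flip to black, move to (7,7). |black|=13
Step 17: on WHITE (7,7): turn R to N, flip to black, move to (6,7). |black|=14

Answer: 14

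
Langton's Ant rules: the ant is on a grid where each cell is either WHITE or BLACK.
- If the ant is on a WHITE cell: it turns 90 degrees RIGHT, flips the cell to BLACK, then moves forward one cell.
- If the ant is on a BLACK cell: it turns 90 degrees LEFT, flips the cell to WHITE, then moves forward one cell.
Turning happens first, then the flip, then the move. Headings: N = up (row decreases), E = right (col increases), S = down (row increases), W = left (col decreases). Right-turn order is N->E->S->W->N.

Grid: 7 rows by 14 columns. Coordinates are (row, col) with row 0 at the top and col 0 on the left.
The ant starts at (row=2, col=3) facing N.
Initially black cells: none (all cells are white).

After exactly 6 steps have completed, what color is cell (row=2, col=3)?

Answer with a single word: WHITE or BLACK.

Step 1: on WHITE (2,3): turn R to E, flip to black, move to (2,4). |black|=1
Step 2: on WHITE (2,4): turn R to S, flip to black, move to (3,4). |black|=2
Step 3: on WHITE (3,4): turn R to W, flip to black, move to (3,3). |black|=3
Step 4: on WHITE (3,3): turn R to N, flip to black, move to (2,3). |black|=4
Step 5: on BLACK (2,3): turn L to W, flip to white, move to (2,2). |black|=3
Step 6: on WHITE (2,2): turn R to N, flip to black, move to (1,2). |black|=4

Answer: WHITE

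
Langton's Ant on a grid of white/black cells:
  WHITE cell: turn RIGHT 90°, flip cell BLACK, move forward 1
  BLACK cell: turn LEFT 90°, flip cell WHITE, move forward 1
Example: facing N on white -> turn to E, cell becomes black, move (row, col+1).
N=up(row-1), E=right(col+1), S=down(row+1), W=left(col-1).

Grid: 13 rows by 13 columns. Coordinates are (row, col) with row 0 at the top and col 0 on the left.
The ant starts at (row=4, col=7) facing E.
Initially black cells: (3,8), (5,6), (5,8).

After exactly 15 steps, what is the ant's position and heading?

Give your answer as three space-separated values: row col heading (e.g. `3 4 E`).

Step 1: on WHITE (4,7): turn R to S, flip to black, move to (5,7). |black|=4
Step 2: on WHITE (5,7): turn R to W, flip to black, move to (5,6). |black|=5
Step 3: on BLACK (5,6): turn L to S, flip to white, move to (6,6). |black|=4
Step 4: on WHITE (6,6): turn R to W, flip to black, move to (6,5). |black|=5
Step 5: on WHITE (6,5): turn R to N, flip to black, move to (5,5). |black|=6
Step 6: on WHITE (5,5): turn R to E, flip to black, move to (5,6). |black|=7
Step 7: on WHITE (5,6): turn R to S, flip to black, move to (6,6). |black|=8
Step 8: on BLACK (6,6): turn L to E, flip to white, move to (6,7). |black|=7
Step 9: on WHITE (6,7): turn R to S, flip to black, move to (7,7). |black|=8
Step 10: on WHITE (7,7): turn R to W, flip to black, move to (7,6). |black|=9
Step 11: on WHITE (7,6): turn R to N, flip to black, move to (6,6). |black|=10
Step 12: on WHITE (6,6): turn R to E, flip to black, move to (6,7). |black|=11
Step 13: on BLACK (6,7): turn L to N, flip to white, move to (5,7). |black|=10
Step 14: on BLACK (5,7): turn L to W, flip to white, move to (5,6). |black|=9
Step 15: on BLACK (5,6): turn L to S, flip to white, move to (6,6). |black|=8

Answer: 6 6 S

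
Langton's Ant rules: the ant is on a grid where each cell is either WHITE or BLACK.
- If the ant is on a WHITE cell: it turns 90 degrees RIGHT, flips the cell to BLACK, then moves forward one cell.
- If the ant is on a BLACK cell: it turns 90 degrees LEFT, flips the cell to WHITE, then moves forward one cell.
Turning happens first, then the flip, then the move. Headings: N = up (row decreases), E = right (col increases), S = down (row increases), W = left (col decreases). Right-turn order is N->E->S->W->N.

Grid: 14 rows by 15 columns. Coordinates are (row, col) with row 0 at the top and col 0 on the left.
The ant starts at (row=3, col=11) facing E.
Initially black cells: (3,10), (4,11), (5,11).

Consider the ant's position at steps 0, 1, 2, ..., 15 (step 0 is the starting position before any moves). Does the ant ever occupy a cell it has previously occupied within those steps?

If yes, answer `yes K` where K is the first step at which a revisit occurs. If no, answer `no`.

Answer: yes 8

Derivation:
Step 1: on WHITE (3,11): turn R to S, flip to black, move to (4,11). |black|=4 — new cell
Step 2: on BLACK (4,11): turn L to E, flip to white, move to (4,12). |black|=3 — new cell
Step 3: on WHITE (4,12): turn R to S, flip to black, move to (5,12). |black|=4 — new cell
Step 4: on WHITE (5,12): turn R to W, flip to black, move to (5,11). |black|=5 — new cell
Step 5: on BLACK (5,11): turn L to S, flip to white, move to (6,11). |black|=4 — new cell
Step 6: on WHITE (6,11): turn R to W, flip to black, move to (6,10). |black|=5 — new cell
Step 7: on WHITE (6,10): turn R to N, flip to black, move to (5,10). |black|=6 — new cell
Step 8: on WHITE (5,10): turn R to E, flip to black, move to (5,11). |black|=7 — REVISIT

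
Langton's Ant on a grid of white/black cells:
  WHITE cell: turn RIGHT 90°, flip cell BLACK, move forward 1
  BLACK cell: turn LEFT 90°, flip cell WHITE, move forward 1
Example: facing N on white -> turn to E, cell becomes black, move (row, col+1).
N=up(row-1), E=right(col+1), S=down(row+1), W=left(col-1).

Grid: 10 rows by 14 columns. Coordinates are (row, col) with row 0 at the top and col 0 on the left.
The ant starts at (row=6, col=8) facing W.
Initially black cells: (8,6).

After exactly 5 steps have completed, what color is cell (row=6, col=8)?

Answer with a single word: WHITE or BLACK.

Step 1: on WHITE (6,8): turn R to N, flip to black, move to (5,8). |black|=2
Step 2: on WHITE (5,8): turn R to E, flip to black, move to (5,9). |black|=3
Step 3: on WHITE (5,9): turn R to S, flip to black, move to (6,9). |black|=4
Step 4: on WHITE (6,9): turn R to W, flip to black, move to (6,8). |black|=5
Step 5: on BLACK (6,8): turn L to S, flip to white, move to (7,8). |black|=4

Answer: WHITE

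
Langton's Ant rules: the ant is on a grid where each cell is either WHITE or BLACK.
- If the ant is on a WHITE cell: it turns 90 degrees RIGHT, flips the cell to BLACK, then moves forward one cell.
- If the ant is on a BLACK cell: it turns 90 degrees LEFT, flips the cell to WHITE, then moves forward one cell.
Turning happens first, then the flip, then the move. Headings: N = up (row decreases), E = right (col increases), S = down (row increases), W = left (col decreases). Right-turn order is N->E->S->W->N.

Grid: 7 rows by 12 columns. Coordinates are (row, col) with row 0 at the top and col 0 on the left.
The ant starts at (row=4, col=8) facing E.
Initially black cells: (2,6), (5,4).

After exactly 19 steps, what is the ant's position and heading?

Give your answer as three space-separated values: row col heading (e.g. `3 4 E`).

Step 1: on WHITE (4,8): turn R to S, flip to black, move to (5,8). |black|=3
Step 2: on WHITE (5,8): turn R to W, flip to black, move to (5,7). |black|=4
Step 3: on WHITE (5,7): turn R to N, flip to black, move to (4,7). |black|=5
Step 4: on WHITE (4,7): turn R to E, flip to black, move to (4,8). |black|=6
Step 5: on BLACK (4,8): turn L to N, flip to white, move to (3,8). |black|=5
Step 6: on WHITE (3,8): turn R to E, flip to black, move to (3,9). |black|=6
Step 7: on WHITE (3,9): turn R to S, flip to black, move to (4,9). |black|=7
Step 8: on WHITE (4,9): turn R to W, flip to black, move to (4,8). |black|=8
Step 9: on WHITE (4,8): turn R to N, flip to black, move to (3,8). |black|=9
Step 10: on BLACK (3,8): turn L to W, flip to white, move to (3,7). |black|=8
Step 11: on WHITE (3,7): turn R to N, flip to black, move to (2,7). |black|=9
Step 12: on WHITE (2,7): turn R to E, flip to black, move to (2,8). |black|=10
Step 13: on WHITE (2,8): turn R to S, flip to black, move to (3,8). |black|=11
Step 14: on WHITE (3,8): turn R to W, flip to black, move to (3,7). |black|=12
Step 15: on BLACK (3,7): turn L to S, flip to white, move to (4,7). |black|=11
Step 16: on BLACK (4,7): turn L to E, flip to white, move to (4,8). |black|=10
Step 17: on BLACK (4,8): turn L to N, flip to white, move to (3,8). |black|=9
Step 18: on BLACK (3,8): turn L to W, flip to white, move to (3,7). |black|=8
Step 19: on WHITE (3,7): turn R to N, flip to black, move to (2,7). |black|=9

Answer: 2 7 N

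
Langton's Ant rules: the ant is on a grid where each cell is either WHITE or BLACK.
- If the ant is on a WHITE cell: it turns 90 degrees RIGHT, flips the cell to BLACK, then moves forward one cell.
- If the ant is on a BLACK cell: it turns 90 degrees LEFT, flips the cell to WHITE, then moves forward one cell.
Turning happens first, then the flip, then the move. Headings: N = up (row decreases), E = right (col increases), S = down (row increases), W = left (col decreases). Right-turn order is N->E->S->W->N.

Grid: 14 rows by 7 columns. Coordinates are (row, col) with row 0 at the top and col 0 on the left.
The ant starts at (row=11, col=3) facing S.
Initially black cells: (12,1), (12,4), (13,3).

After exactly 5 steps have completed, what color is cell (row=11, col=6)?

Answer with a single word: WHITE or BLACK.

Answer: WHITE

Derivation:
Step 1: on WHITE (11,3): turn R to W, flip to black, move to (11,2). |black|=4
Step 2: on WHITE (11,2): turn R to N, flip to black, move to (10,2). |black|=5
Step 3: on WHITE (10,2): turn R to E, flip to black, move to (10,3). |black|=6
Step 4: on WHITE (10,3): turn R to S, flip to black, move to (11,3). |black|=7
Step 5: on BLACK (11,3): turn L to E, flip to white, move to (11,4). |black|=6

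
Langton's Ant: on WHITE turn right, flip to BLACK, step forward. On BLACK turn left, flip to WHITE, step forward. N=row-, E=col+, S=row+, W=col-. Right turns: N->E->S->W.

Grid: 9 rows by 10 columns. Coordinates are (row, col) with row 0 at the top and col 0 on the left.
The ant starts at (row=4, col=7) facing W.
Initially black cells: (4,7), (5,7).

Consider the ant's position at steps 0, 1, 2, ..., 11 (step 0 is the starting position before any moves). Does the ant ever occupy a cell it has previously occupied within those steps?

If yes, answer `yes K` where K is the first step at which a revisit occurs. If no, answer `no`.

Answer: yes 5

Derivation:
Step 1: on BLACK (4,7): turn L to S, flip to white, move to (5,7). |black|=1 — new cell
Step 2: on BLACK (5,7): turn L to E, flip to white, move to (5,8). |black|=0 — new cell
Step 3: on WHITE (5,8): turn R to S, flip to black, move to (6,8). |black|=1 — new cell
Step 4: on WHITE (6,8): turn R to W, flip to black, move to (6,7). |black|=2 — new cell
Step 5: on WHITE (6,7): turn R to N, flip to black, move to (5,7). |black|=3 — REVISIT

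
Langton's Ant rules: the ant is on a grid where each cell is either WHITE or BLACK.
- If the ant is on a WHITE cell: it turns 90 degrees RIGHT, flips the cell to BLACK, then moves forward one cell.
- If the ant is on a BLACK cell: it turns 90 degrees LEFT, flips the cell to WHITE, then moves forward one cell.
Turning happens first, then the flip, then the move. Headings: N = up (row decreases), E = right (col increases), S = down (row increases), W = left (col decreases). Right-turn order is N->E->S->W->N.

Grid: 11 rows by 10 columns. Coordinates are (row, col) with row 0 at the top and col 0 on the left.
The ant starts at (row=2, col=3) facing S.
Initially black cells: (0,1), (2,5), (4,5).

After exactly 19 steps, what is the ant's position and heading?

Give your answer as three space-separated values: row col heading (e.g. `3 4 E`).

Answer: 1 7 E

Derivation:
Step 1: on WHITE (2,3): turn R to W, flip to black, move to (2,2). |black|=4
Step 2: on WHITE (2,2): turn R to N, flip to black, move to (1,2). |black|=5
Step 3: on WHITE (1,2): turn R to E, flip to black, move to (1,3). |black|=6
Step 4: on WHITE (1,3): turn R to S, flip to black, move to (2,3). |black|=7
Step 5: on BLACK (2,3): turn L to E, flip to white, move to (2,4). |black|=6
Step 6: on WHITE (2,4): turn R to S, flip to black, move to (3,4). |black|=7
Step 7: on WHITE (3,4): turn R to W, flip to black, move to (3,3). |black|=8
Step 8: on WHITE (3,3): turn R to N, flip to black, move to (2,3). |black|=9
Step 9: on WHITE (2,3): turn R to E, flip to black, move to (2,4). |black|=10
Step 10: on BLACK (2,4): turn L to N, flip to white, move to (1,4). |black|=9
Step 11: on WHITE (1,4): turn R to E, flip to black, move to (1,5). |black|=10
Step 12: on WHITE (1,5): turn R to S, flip to black, move to (2,5). |black|=11
Step 13: on BLACK (2,5): turn L to E, flip to white, move to (2,6). |black|=10
Step 14: on WHITE (2,6): turn R to S, flip to black, move to (3,6). |black|=11
Step 15: on WHITE (3,6): turn R to W, flip to black, move to (3,5). |black|=12
Step 16: on WHITE (3,5): turn R to N, flip to black, move to (2,5). |black|=13
Step 17: on WHITE (2,5): turn R to E, flip to black, move to (2,6). |black|=14
Step 18: on BLACK (2,6): turn L to N, flip to white, move to (1,6). |black|=13
Step 19: on WHITE (1,6): turn R to E, flip to black, move to (1,7). |black|=14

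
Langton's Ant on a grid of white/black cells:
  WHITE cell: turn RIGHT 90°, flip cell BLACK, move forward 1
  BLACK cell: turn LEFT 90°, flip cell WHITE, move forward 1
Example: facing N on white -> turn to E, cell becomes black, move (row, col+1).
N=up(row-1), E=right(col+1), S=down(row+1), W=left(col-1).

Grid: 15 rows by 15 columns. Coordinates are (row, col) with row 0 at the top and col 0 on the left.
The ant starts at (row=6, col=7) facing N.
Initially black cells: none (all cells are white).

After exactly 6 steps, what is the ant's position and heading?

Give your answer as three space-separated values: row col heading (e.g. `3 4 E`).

Answer: 5 6 N

Derivation:
Step 1: on WHITE (6,7): turn R to E, flip to black, move to (6,8). |black|=1
Step 2: on WHITE (6,8): turn R to S, flip to black, move to (7,8). |black|=2
Step 3: on WHITE (7,8): turn R to W, flip to black, move to (7,7). |black|=3
Step 4: on WHITE (7,7): turn R to N, flip to black, move to (6,7). |black|=4
Step 5: on BLACK (6,7): turn L to W, flip to white, move to (6,6). |black|=3
Step 6: on WHITE (6,6): turn R to N, flip to black, move to (5,6). |black|=4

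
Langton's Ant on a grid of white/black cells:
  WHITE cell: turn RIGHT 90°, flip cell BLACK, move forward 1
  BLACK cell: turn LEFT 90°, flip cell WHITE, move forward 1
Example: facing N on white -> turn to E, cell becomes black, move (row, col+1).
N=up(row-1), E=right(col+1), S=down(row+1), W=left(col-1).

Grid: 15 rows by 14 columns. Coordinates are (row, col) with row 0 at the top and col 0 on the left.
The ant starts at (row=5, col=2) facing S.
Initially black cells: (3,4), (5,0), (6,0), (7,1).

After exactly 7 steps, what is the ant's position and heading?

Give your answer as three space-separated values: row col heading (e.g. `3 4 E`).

Step 1: on WHITE (5,2): turn R to W, flip to black, move to (5,1). |black|=5
Step 2: on WHITE (5,1): turn R to N, flip to black, move to (4,1). |black|=6
Step 3: on WHITE (4,1): turn R to E, flip to black, move to (4,2). |black|=7
Step 4: on WHITE (4,2): turn R to S, flip to black, move to (5,2). |black|=8
Step 5: on BLACK (5,2): turn L to E, flip to white, move to (5,3). |black|=7
Step 6: on WHITE (5,3): turn R to S, flip to black, move to (6,3). |black|=8
Step 7: on WHITE (6,3): turn R to W, flip to black, move to (6,2). |black|=9

Answer: 6 2 W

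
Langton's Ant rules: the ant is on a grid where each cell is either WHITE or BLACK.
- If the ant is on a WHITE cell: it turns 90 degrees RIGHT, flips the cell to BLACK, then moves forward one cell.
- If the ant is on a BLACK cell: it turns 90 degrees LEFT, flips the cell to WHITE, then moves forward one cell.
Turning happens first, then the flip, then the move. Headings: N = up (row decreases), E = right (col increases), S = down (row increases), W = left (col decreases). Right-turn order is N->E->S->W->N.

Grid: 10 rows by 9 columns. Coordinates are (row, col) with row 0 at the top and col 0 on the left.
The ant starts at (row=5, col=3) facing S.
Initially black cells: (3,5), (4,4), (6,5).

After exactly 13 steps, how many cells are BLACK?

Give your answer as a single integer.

Step 1: on WHITE (5,3): turn R to W, flip to black, move to (5,2). |black|=4
Step 2: on WHITE (5,2): turn R to N, flip to black, move to (4,2). |black|=5
Step 3: on WHITE (4,2): turn R to E, flip to black, move to (4,3). |black|=6
Step 4: on WHITE (4,3): turn R to S, flip to black, move to (5,3). |black|=7
Step 5: on BLACK (5,3): turn L to E, flip to white, move to (5,4). |black|=6
Step 6: on WHITE (5,4): turn R to S, flip to black, move to (6,4). |black|=7
Step 7: on WHITE (6,4): turn R to W, flip to black, move to (6,3). |black|=8
Step 8: on WHITE (6,3): turn R to N, flip to black, move to (5,3). |black|=9
Step 9: on WHITE (5,3): turn R to E, flip to black, move to (5,4). |black|=10
Step 10: on BLACK (5,4): turn L to N, flip to white, move to (4,4). |black|=9
Step 11: on BLACK (4,4): turn L to W, flip to white, move to (4,3). |black|=8
Step 12: on BLACK (4,3): turn L to S, flip to white, move to (5,3). |black|=7
Step 13: on BLACK (5,3): turn L to E, flip to white, move to (5,4). |black|=6

Answer: 6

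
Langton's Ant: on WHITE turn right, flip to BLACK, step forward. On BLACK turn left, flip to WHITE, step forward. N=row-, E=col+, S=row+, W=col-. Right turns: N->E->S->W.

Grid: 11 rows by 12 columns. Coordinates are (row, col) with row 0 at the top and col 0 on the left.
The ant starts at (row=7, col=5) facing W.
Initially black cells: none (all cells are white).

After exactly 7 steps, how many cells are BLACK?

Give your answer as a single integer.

Answer: 5

Derivation:
Step 1: on WHITE (7,5): turn R to N, flip to black, move to (6,5). |black|=1
Step 2: on WHITE (6,5): turn R to E, flip to black, move to (6,6). |black|=2
Step 3: on WHITE (6,6): turn R to S, flip to black, move to (7,6). |black|=3
Step 4: on WHITE (7,6): turn R to W, flip to black, move to (7,5). |black|=4
Step 5: on BLACK (7,5): turn L to S, flip to white, move to (8,5). |black|=3
Step 6: on WHITE (8,5): turn R to W, flip to black, move to (8,4). |black|=4
Step 7: on WHITE (8,4): turn R to N, flip to black, move to (7,4). |black|=5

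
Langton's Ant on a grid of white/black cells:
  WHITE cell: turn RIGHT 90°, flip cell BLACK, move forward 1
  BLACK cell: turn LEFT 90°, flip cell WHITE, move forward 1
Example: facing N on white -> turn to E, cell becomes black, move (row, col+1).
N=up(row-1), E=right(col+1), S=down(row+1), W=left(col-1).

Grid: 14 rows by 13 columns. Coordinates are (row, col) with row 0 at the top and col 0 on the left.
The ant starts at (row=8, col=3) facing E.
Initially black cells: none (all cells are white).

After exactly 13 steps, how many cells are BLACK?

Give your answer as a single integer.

Step 1: on WHITE (8,3): turn R to S, flip to black, move to (9,3). |black|=1
Step 2: on WHITE (9,3): turn R to W, flip to black, move to (9,2). |black|=2
Step 3: on WHITE (9,2): turn R to N, flip to black, move to (8,2). |black|=3
Step 4: on WHITE (8,2): turn R to E, flip to black, move to (8,3). |black|=4
Step 5: on BLACK (8,3): turn L to N, flip to white, move to (7,3). |black|=3
Step 6: on WHITE (7,3): turn R to E, flip to black, move to (7,4). |black|=4
Step 7: on WHITE (7,4): turn R to S, flip to black, move to (8,4). |black|=5
Step 8: on WHITE (8,4): turn R to W, flip to black, move to (8,3). |black|=6
Step 9: on WHITE (8,3): turn R to N, flip to black, move to (7,3). |black|=7
Step 10: on BLACK (7,3): turn L to W, flip to white, move to (7,2). |black|=6
Step 11: on WHITE (7,2): turn R to N, flip to black, move to (6,2). |black|=7
Step 12: on WHITE (6,2): turn R to E, flip to black, move to (6,3). |black|=8
Step 13: on WHITE (6,3): turn R to S, flip to black, move to (7,3). |black|=9

Answer: 9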